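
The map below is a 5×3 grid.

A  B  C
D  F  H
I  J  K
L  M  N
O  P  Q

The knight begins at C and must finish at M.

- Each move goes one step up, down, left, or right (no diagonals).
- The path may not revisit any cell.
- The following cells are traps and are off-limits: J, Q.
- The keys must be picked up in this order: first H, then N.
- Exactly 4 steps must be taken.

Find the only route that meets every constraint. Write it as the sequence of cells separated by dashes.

C - H - K - N - M

The waypoints must appear in the order H, N, with no cell reused.
Route from C: down 3 to N, left 1 to M — 4 moves in all.
Check: order respected (H at step 1, N at step 3); 4 moves as required.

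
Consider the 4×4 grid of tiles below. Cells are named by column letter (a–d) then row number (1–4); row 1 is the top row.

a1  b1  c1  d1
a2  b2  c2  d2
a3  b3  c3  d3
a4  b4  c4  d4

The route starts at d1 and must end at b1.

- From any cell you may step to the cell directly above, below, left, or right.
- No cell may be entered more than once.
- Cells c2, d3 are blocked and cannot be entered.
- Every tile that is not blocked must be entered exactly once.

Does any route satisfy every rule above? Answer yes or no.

no

Cell d2 has only one open neighbour but is neither the start nor the goal, so a Hamiltonian route would have to both enter and leave it through the same neighbour — impossible without revisiting.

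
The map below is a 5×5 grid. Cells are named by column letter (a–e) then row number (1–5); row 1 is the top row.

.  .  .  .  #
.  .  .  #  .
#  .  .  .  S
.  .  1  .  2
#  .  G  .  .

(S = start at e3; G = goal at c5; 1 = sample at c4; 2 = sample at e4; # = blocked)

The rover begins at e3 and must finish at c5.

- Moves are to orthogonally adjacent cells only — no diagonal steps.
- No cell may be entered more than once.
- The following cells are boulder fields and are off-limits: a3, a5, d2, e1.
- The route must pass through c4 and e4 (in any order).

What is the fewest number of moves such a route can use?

4

Any route passes through c4 and e4 in some order between e3 and c5. Summing Manhattan distances along each leg and taking the cheapest ordering (e3 → e4 → c4 → c5) gives a lower bound of 1 + 2 + 1 = 4 moves.
A route of 4 moves achieves this: e3 → e4 → d4 → c4 → c5.
Since 4 matches the lower bound, it is optimal.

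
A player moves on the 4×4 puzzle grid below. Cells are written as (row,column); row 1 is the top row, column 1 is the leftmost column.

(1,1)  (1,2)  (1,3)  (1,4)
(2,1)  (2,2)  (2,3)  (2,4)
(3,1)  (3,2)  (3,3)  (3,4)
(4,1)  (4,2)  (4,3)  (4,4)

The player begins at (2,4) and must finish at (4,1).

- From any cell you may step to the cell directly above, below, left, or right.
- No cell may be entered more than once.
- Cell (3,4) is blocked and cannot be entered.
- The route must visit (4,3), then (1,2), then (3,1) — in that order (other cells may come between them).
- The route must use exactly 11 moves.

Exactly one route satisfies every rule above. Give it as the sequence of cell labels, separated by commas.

(2,4), (2,3), (3,3), (4,3), (4,2), (3,2), (2,2), (1,2), (1,1), (2,1), (3,1), (4,1)

The waypoints must appear in the order (4,3), (1,2), (3,1), with no cell reused.
Route from (2,4): left 1 to (2,3), down 2 to (4,3), left 1 to (4,2), up 3 to (1,2), left 1 to (1,1), down 3 to (4,1) — 11 moves in all.
Check: order respected ((4,3) at step 3, (1,2) at step 7, (3,1) at step 10); 11 moves as required.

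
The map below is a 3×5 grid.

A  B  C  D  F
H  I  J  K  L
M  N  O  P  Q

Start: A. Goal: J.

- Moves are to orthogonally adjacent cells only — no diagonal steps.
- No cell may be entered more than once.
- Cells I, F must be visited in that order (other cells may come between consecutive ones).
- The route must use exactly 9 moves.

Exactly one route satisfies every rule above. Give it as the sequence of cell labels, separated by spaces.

A H I B C D F L K J

The waypoints must appear in the order I, F, with no cell reused.
Route from A: down 1 to H, right 1 to I, up 1 to B, right 3 to F, down 1 to L, left 2 to J — 9 moves in all.
Check: order respected (I at step 2, F at step 6); 9 moves as required.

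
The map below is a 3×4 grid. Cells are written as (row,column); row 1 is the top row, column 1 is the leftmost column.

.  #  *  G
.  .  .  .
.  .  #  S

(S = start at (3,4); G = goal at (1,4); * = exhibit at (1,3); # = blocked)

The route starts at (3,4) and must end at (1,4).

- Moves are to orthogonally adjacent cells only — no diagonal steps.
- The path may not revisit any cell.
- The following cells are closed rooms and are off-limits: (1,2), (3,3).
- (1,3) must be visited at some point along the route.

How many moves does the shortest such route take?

4

Any route passes through (1,3) somewhere between (3,4) and (1,4). Summing Manhattan distances along the two legs ((3,4) → (1,3) → (1,4)) gives a lower bound of 3 + 1 = 4 moves.
A route of 4 moves achieves this: (3,4) → (2,4) → (2,3) → (1,3) → (1,4).
Since 4 matches the lower bound, it is optimal.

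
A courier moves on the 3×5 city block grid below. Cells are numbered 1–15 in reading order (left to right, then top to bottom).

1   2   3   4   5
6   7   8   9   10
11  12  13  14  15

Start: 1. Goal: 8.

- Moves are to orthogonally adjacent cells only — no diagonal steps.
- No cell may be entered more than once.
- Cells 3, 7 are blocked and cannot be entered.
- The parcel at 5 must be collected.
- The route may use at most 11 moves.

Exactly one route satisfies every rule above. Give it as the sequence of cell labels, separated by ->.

1 -> 6 -> 11 -> 12 -> 13 -> 14 -> 15 -> 10 -> 5 -> 4 -> 9 -> 8

Any route must reach 5 and still end at 8 within 11 moves, so the order of the required stops is forced.
Route from 1: 2× down (reaching 11), 4× right (reaching 15), 2× up (reaching 5), left to 4, down to 9, left to 8 — 11 moves in all.
Check: all required cells visited; 11 ≤ 11 moves.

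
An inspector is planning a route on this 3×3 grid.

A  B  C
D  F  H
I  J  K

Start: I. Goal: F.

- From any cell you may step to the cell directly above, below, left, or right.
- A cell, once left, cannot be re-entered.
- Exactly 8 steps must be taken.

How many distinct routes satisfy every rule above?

2

Need simple routes of exactly 8 moves from I to F (Manhattan distance 2, so 3 moves are spent on a detour and 3 undoing it).
Enumerating: I D A B C H K J F | I J K H C B A D F.
That gives 2 routes.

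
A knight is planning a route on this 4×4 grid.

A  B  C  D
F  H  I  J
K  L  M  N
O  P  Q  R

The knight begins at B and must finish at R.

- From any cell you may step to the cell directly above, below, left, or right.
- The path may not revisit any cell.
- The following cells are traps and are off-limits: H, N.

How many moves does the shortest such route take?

5

The Manhattan distance from B to R is |1−4| + |2−4| = 5, so at least 5 moves are needed.
A route of 5 moves achieves this: B → C → I → M → Q → R.
Since 5 matches the lower bound, it is optimal.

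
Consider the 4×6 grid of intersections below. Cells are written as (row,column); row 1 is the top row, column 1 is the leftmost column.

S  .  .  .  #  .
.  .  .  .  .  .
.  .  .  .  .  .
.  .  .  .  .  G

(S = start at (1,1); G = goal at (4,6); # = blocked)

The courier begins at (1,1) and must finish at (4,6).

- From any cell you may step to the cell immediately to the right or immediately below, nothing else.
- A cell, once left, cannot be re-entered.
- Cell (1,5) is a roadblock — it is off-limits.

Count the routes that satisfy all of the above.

52

A right/down-only route from (1,1) to (4,6) makes exactly 3 down-moves and 5 right-moves in some order.
With no other constraints that would be C(8,3) = 56 routes.
Subtract routes through each blocked cell (inclusion–exclusion for overlaps): − through (1,5): 4 → 52.
That gives 52 routes.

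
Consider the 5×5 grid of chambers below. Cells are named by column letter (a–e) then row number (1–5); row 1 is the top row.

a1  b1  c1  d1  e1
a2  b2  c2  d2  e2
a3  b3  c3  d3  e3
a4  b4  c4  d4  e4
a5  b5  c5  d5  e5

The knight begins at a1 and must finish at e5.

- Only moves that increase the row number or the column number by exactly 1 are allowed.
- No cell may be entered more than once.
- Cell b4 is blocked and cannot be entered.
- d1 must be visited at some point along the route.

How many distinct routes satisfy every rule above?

5

A right/down-only route from a1 to e5 makes exactly 4 down-moves and 4 right-moves in some order.
With no other constraints that would be C(8,4) = 70 routes.
Split at d1 and multiply the segment counts (each segment already excludes blocked cells): a1→d1: 1; d1→e5: 5; product = 5.
That gives 5 routes.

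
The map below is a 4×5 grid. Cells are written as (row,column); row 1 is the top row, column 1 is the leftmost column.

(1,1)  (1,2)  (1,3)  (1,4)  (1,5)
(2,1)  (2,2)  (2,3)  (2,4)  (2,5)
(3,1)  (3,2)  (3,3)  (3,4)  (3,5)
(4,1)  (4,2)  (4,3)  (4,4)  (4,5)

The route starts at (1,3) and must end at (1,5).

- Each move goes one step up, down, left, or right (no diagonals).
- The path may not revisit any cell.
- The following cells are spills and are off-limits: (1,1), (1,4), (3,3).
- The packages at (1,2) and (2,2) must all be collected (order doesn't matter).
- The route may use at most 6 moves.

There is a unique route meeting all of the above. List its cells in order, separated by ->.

(1,3) -> (1,2) -> (2,2) -> (2,3) -> (2,4) -> (2,5) -> (1,5)

The 6-move cap with required stops at (1,2), (2,2) leaves no slack for detours.
Route from (1,3): left to (1,2), down to (2,2), 3× right (reaching (2,5)), up to (1,5) — 6 moves in all.
Check: all required cells visited; 6 ≤ 6 moves.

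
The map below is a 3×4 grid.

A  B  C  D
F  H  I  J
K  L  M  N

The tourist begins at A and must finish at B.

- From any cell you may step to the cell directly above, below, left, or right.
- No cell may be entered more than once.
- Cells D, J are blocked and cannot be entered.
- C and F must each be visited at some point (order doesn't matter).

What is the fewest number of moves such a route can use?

5

Any route passes through C and F in some order between A and B. Summing Manhattan distances along each leg and taking the cheapest ordering (A → F → C → B) gives a lower bound of 1 + 3 + 1 = 5 moves.
A route of 5 moves achieves this: A → F → H → I → C → B.
Since 5 matches the lower bound, it is optimal.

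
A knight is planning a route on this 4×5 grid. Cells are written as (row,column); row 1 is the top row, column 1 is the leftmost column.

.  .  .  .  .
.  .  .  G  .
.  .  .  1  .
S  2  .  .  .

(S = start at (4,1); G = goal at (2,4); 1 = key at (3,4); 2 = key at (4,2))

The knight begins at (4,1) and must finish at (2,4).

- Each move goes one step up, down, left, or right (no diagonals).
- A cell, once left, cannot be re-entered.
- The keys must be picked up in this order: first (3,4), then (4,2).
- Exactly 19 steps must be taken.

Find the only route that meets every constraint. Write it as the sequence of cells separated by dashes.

(4,1) - (3,1) - (2,1) - (1,1) - (1,2) - (1,3) - (1,4) - (1,5) - (2,5) - (3,5) - (4,5) - (4,4) - (3,4) - (3,3) - (4,3) - (4,2) - (3,2) - (2,2) - (2,3) - (2,4)

The waypoints must appear in the order (3,4), (4,2), with no cell reused.
Route from (4,1): 3× up (reaching (1,1)), 4× right (reaching (1,5)), 3× down (reaching (4,5)), left to (4,4), up to (3,4), left to (3,3), down to (4,3), left to (4,2), 2× up (reaching (2,2)), 2× right (reaching (2,4)) — 19 moves in all.
Check: order respected (1 at step 12, 2 at step 15); 19 moves as required.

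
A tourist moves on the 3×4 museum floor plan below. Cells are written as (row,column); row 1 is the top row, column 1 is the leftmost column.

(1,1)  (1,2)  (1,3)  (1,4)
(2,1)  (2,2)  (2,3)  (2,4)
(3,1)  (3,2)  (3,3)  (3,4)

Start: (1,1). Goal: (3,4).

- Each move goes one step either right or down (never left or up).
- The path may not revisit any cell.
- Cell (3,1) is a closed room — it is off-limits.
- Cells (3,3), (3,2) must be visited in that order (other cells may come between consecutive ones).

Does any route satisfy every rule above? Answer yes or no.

no

(3,2) lies to the left of (3,3), so going from (3,3) to (3,2) would need a leftward move — but moves only go right/down, so (3,3) cannot be visited before (3,2).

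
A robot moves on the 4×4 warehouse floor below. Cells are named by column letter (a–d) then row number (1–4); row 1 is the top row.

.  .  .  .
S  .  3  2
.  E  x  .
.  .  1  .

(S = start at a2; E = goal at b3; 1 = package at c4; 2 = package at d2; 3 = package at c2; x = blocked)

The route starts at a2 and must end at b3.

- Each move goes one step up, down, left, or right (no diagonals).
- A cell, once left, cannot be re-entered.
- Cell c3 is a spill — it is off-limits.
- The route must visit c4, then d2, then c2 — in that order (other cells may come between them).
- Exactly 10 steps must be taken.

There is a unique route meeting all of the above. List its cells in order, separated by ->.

The waypoints must appear in the order c4, d2, c2, with no cell reused.
Route from a2: 2× down (reaching a4), 3× right (reaching d4), 2× up (reaching d2), 2× left (reaching b2), down to b3 — 10 moves in all.
Check: order respected (1 at step 4, 2 at step 7, 3 at step 8); 10 moves as required.

a2 -> a3 -> a4 -> b4 -> c4 -> d4 -> d3 -> d2 -> c2 -> b2 -> b3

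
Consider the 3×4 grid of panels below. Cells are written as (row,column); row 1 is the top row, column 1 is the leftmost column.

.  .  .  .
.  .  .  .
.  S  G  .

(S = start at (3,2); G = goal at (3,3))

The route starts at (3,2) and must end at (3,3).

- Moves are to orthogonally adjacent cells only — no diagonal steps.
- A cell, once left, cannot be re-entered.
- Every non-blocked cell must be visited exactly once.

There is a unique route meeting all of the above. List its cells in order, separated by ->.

Need to visit all 12 open cells exactly once, starting at (3,2) and ending at (3,3).
Cell (1,1) has only two open neighbours ((2,1) and (1,2)), so the path must pass straight through it: one of those is the cell it's entered from and the other is where it exits.
Route from (3,2): left to (3,1), 2× up (reaching (1,1)), right to (1,2), down to (2,2), right to (2,3), up to (1,3), right to (1,4), 2× down (reaching (3,4)), left to (3,3) — 11 moves in all.
Check: all 12 open cells covered.

(3,2) -> (3,1) -> (2,1) -> (1,1) -> (1,2) -> (2,2) -> (2,3) -> (1,3) -> (1,4) -> (2,4) -> (3,4) -> (3,3)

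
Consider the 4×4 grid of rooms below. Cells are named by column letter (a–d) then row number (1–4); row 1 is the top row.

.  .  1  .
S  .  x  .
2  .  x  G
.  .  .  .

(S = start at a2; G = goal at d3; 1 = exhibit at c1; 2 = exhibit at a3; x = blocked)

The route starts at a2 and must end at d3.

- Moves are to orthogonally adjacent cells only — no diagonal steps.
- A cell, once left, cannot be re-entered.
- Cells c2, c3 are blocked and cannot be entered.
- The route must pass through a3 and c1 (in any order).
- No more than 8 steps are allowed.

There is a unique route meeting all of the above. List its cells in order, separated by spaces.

a2 a3 b3 b2 b1 c1 d1 d2 d3

The budget equals the shortest possible length, so every move has to be on a shortest route through the required cells.
Route from a2: down 1 to a3, right 1 to b3, up 2 to b1, right 2 to d1, down 2 to d3 — 8 moves in all.
Check: all required cells visited; 8 ≤ 8 moves.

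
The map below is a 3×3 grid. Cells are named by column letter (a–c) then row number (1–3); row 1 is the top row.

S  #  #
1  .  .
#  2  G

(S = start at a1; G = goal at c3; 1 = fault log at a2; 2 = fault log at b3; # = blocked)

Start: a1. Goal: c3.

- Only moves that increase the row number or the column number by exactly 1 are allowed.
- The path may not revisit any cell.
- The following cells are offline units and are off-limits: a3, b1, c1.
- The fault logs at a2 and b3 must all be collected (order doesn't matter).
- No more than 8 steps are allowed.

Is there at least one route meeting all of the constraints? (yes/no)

yes

One route that works: a1 → a2 → b2 → b3 → c3.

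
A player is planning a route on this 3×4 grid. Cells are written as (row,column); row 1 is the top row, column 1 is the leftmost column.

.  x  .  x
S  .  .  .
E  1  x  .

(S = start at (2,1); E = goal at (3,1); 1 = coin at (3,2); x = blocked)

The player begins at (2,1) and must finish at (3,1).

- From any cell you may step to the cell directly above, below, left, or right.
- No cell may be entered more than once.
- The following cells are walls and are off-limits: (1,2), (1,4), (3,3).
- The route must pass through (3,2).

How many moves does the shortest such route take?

Any route passes through (3,2) somewhere between (2,1) and (3,1). Summing Manhattan distances along the two legs ((2,1) → (3,2) → (3,1)) gives a lower bound of 2 + 1 = 3 moves.
A route of 3 moves achieves this: (2,1) → (2,2) → (3,2) → (3,1).
Since 3 matches the lower bound, it is optimal.

3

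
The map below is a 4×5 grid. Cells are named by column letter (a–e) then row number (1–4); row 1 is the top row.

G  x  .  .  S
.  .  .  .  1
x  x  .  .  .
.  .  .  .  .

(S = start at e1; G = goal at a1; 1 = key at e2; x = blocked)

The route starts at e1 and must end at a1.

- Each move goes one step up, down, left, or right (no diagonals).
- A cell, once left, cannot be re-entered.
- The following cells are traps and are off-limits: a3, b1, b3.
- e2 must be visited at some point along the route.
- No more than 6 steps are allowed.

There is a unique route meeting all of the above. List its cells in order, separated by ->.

Any route must reach e2 and still end at a1 within 6 moves, so the order of the required stops is forced.
Route from e1: down to e2, 4× left (reaching a2), up to a1 — 6 moves in all.
Check: all required cells visited; 6 ≤ 6 moves.

e1 -> e2 -> d2 -> c2 -> b2 -> a2 -> a1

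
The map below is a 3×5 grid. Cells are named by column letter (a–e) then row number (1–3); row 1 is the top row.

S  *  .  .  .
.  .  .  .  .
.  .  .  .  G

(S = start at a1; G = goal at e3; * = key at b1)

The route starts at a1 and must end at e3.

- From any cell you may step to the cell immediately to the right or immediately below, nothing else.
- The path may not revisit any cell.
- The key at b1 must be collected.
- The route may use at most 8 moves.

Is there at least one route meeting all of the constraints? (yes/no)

One route that works: a1 → b1 → b2 → b3 → c3 → d3 → e3.

yes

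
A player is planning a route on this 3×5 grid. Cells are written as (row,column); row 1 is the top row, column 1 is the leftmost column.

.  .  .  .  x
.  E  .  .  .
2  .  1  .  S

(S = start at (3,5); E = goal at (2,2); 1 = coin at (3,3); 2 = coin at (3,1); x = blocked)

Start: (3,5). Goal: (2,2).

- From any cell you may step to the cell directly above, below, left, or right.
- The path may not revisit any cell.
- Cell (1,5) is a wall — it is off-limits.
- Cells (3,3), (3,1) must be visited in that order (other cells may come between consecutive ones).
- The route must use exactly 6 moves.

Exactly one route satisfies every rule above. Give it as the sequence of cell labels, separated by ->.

(3,5) -> (3,4) -> (3,3) -> (3,2) -> (3,1) -> (2,1) -> (2,2)

The waypoints must appear in the order (3,3), (3,1), with no cell reused.
Route from (3,5): 4× left (reaching (3,1)), up to (2,1), right to (2,2) — 6 moves in all.
Check: order respected (1 at step 2, 2 at step 4); 6 moves as required.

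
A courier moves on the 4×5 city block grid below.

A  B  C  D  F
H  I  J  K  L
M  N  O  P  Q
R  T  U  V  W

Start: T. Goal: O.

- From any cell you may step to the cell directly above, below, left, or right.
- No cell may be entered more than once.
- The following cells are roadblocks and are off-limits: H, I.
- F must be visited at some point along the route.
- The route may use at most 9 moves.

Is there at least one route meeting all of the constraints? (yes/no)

no

Even ignoring the no-revisit rule, getting from T to O via F needs at least 6 + 4 = 10 moves (Manhattan distance per leg), which exceeds the 9-move limit.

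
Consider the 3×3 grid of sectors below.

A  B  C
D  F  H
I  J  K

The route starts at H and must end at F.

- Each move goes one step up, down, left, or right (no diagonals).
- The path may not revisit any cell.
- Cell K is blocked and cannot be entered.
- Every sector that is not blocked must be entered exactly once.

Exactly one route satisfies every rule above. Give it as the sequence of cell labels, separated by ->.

Need to visit all 8 open cells exactly once, starting at H and ending at F.
Cell I has only two open neighbours (D and J), so the path must pass straight through it: one of those is the cell it's entered from and the other is where it exits.
Route from H: up to C, 2× left (reaching A), 2× down (reaching I), right to J, up to F — 7 moves in all.
Check: all 8 open cells covered.

H -> C -> B -> A -> D -> I -> J -> F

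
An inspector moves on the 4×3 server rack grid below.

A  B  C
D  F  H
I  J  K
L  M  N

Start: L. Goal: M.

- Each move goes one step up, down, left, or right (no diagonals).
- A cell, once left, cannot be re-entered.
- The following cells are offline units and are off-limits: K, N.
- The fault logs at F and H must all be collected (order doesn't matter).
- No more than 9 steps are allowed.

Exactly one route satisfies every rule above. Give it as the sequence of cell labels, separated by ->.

The 9-move cap with required stops at F, H leaves no slack for detours.
Route from L: 3× up (reaching A), 2× right (reaching C), down to H, left to F, 2× down (reaching M) — 9 moves in all.
Check: all required cells visited; 9 ≤ 9 moves.

L -> I -> D -> A -> B -> C -> H -> F -> J -> M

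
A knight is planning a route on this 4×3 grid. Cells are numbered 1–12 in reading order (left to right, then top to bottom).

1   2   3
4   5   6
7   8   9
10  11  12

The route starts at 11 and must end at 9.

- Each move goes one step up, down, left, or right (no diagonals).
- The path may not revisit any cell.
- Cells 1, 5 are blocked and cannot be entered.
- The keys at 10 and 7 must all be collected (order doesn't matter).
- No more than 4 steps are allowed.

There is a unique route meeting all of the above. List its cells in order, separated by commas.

11, 10, 7, 8, 9

Any route must reach 10 and 7 and still end at 9 within 4 moves, so the order of the required stops is forced.
Route from 11: left 1 to 10, up 1 to 7, right 2 to 9 — 4 moves in all.
Check: all required cells visited; 4 ≤ 4 moves.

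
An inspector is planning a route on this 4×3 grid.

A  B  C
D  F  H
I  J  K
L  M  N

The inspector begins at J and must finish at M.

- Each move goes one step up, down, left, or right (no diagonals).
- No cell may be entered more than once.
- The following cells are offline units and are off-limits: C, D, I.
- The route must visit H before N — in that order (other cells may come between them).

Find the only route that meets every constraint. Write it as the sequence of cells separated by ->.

J -> F -> H -> K -> N -> M

The waypoints must appear in the order H, N, with no cell reused.
Route from J: up to F, right to H, 2× down (reaching N), left to M — 5 moves in all.
Check: order respected (H at step 2, N at step 4).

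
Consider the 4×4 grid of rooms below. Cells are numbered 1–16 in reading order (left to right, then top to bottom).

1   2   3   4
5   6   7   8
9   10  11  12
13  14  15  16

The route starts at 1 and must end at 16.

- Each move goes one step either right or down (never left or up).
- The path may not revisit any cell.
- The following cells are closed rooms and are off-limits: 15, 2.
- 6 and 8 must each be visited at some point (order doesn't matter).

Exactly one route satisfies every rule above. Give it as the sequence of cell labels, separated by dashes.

Moves only go right or down, so the column and row indices never decrease.
Route from 1: down to 5, 3× right (reaching 8), 2× down (reaching 16) — 6 moves in all.
Check: all required cells visited.

1 - 5 - 6 - 7 - 8 - 12 - 16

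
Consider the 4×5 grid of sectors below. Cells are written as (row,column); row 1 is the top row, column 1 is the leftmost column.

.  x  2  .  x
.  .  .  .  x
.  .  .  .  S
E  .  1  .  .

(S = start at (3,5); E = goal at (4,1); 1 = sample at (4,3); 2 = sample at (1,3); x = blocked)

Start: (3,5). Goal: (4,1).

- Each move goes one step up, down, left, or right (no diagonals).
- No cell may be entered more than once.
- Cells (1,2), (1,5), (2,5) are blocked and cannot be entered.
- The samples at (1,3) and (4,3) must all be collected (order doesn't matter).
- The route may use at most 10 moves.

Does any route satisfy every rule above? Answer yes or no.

yes

One route that works: (3,5) → (3,4) → (2,4) → (1,4) → (1,3) → (2,3) → (3,3) → (4,3) → (4,2) → (4,1).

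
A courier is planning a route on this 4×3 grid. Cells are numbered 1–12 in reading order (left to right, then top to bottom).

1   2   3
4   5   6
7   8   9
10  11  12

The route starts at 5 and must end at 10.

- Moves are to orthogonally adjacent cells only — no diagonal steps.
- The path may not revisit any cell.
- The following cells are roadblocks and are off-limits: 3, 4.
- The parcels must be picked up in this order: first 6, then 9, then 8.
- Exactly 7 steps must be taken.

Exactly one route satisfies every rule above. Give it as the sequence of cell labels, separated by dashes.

5 - 6 - 9 - 12 - 11 - 8 - 7 - 10

The waypoints must appear in the order 6, 9, 8, with no cell reused.
Route from 5: right to 6, 2× down (reaching 12), left to 11, up to 8, left to 7, down to 10 — 7 moves in all.
Check: order respected (6 at step 1, 9 at step 2, 8 at step 5); 7 moves as required.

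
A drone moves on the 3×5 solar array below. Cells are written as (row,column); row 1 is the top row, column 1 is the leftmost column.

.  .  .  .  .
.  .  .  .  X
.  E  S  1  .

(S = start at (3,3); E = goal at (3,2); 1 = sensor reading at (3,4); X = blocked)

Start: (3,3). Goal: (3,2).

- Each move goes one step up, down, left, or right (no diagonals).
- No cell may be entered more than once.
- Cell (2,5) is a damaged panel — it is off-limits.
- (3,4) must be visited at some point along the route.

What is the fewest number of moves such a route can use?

Any route passes through (3,4) somewhere between (3,3) and (3,2). Summing Manhattan distances along the two legs ((3,3) → (3,4) → (3,2)) gives a lower bound of 1 + 2 = 3 moves.
The shortest route satisfying every rule uses 5 moves: (3,3) → (3,4) → (2,4) → (2,3) → (2,2) → (3,2).
The bound of 3 isn't tight here; checking systematically, no route of length 3 through 4 satisfies every constraint, so 5 is the minimum.

5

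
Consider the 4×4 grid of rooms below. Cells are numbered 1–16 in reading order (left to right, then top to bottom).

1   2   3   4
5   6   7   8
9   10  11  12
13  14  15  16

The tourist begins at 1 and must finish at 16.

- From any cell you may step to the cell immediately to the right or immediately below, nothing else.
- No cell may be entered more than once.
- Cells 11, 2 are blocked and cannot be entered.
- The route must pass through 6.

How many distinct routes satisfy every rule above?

2

A right/down-only route from 1 to 16 makes exactly 3 down-moves and 3 right-moves in some order.
With no other constraints that would be C(6,3) = 20 routes.
Split at 6 and multiply the segment counts (each segment already excludes blocked cells): 1→6: 1; 6→16: 2; product = 2.
That gives 2 routes.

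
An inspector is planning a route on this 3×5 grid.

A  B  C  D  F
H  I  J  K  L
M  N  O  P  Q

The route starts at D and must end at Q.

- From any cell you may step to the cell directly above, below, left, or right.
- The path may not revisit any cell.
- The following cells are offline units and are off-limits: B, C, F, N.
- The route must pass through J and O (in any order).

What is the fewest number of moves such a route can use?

5

Any route passes through J and O in some order between D and Q. Summing Manhattan distances along each leg and taking the cheapest ordering (D → J → O → Q) gives a lower bound of 2 + 1 + 2 = 5 moves.
A route of 5 moves achieves this: D → K → J → O → P → Q.
Since 5 matches the lower bound, it is optimal.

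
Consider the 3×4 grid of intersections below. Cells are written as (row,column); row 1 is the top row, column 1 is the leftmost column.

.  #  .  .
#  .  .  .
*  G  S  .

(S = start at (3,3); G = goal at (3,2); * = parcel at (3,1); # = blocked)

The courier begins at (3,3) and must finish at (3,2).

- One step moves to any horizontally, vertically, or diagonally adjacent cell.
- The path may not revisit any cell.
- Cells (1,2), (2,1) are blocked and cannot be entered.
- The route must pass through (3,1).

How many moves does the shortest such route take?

3

Any route passes through (3,1) somewhere between (3,3) and (3,2). Summing Chebyshev distances along the two legs ((3,3) → (3,1) → (3,2)) gives a lower bound of 2 + 1 = 3 moves.
A route of 3 moves achieves this: (3,3) → (2,2) → (3,1) → (3,2).
Since 3 matches the lower bound, it is optimal.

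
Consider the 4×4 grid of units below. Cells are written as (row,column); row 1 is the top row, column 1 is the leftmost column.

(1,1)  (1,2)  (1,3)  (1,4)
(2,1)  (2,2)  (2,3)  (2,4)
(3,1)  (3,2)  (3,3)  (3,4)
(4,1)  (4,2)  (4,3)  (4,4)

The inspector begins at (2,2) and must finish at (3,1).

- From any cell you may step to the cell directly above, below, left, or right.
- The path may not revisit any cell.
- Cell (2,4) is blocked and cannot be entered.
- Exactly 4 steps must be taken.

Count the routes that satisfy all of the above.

3

Need simple routes of exactly 4 moves from (2,2) to (3,1) (Manhattan distance 2, so 1 moves are spent on a detour and 1 undoing it).
Enumerating: (2,2) (1,2) (1,1) (2,1) (3,1) | (2,2) (3,2) (4,2) (4,1) (3,1) | (2,2) (2,3) (3,3) (3,2) (3,1).
That gives 3 routes.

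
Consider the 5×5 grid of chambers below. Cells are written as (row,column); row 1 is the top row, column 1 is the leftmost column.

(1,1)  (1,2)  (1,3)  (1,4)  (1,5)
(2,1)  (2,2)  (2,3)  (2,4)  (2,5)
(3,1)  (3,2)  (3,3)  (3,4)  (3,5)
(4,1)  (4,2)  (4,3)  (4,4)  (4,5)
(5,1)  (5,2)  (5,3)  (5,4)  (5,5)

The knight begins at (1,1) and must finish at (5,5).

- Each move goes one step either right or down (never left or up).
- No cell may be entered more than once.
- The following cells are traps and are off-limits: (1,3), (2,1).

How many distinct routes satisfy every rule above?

20

A right/down-only route from (1,1) to (5,5) makes exactly 4 down-moves and 4 right-moves in some order.
With no other constraints that would be C(8,4) = 70 routes.
Subtract routes through each blocked cell (inclusion–exclusion for overlaps): − through (1,3): 15 − through (2,1): 35 → 20.
That gives 20 routes.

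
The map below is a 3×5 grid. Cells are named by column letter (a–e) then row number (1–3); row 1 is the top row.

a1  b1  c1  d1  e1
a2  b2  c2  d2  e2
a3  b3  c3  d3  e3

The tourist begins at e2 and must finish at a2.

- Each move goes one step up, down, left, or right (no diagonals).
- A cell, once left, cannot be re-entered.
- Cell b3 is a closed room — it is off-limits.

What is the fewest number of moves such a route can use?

The Manhattan distance from e2 to a2 is |2−2| + |5−1| = 4, so at least 4 moves are needed.
A route of 4 moves achieves this: e2 → d2 → c2 → b2 → a2.
Since 4 matches the lower bound, it is optimal.

4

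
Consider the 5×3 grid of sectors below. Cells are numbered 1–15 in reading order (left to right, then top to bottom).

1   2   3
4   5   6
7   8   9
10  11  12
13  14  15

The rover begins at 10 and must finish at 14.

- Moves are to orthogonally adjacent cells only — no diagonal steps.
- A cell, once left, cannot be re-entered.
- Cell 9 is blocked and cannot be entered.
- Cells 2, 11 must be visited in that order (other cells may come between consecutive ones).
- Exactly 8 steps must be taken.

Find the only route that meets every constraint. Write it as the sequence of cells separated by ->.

10 -> 7 -> 4 -> 1 -> 2 -> 5 -> 8 -> 11 -> 14

The waypoints must appear in the order 2, 11, with no cell reused.
Route from 10: up 3 to 1, right 1 to 2, down 4 to 14 — 8 moves in all.
Check: order respected (2 at step 4, 11 at step 7); 8 moves as required.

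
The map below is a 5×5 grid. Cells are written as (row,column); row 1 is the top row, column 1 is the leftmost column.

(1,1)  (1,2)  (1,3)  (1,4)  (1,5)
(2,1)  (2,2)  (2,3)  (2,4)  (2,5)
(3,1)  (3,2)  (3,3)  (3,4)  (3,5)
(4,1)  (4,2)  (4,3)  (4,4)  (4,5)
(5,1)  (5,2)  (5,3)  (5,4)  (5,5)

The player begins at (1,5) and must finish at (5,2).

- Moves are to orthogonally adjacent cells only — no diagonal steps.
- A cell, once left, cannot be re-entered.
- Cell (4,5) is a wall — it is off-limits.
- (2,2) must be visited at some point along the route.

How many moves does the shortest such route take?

7

Any route passes through (2,2) somewhere between (1,5) and (5,2). Summing Manhattan distances along the two legs ((1,5) → (2,2) → (5,2)) gives a lower bound of 4 + 3 = 7 moves.
A route of 7 moves achieves this: (1,5) → (2,5) → (2,4) → (2,3) → (2,2) → (3,2) → (4,2) → (5,2).
Since 7 matches the lower bound, it is optimal.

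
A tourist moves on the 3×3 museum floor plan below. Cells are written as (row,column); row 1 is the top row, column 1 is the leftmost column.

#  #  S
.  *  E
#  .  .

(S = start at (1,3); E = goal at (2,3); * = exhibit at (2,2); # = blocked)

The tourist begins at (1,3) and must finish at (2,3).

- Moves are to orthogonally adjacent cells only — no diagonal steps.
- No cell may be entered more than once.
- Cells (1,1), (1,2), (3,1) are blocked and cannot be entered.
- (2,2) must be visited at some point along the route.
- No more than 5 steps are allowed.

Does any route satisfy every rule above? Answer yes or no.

no

Every way from (1,3) to (2,2) runs through (2,3) — but (2,3) is where the route must end, so it would be entered once on the way to (2,2) and again at the finish.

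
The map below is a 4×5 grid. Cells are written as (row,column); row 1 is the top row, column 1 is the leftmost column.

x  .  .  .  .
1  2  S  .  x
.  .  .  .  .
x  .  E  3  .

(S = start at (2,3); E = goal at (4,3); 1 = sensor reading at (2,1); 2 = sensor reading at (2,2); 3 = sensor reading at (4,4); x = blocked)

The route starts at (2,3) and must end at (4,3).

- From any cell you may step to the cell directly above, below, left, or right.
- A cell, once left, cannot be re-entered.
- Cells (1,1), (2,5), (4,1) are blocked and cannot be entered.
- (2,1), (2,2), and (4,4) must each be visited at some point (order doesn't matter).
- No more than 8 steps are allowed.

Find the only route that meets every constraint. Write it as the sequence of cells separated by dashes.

The budget equals the shortest possible length, so every move has to be on a shortest route through the required cells.
Route from (2,3): left 2 to (2,1), down 1 to (3,1), right 3 to (3,4), down 1 to (4,4), left 1 to (4,3) — 8 moves in all.
Check: all required cells visited; 8 ≤ 8 moves.

(2,3) - (2,2) - (2,1) - (3,1) - (3,2) - (3,3) - (3,4) - (4,4) - (4,3)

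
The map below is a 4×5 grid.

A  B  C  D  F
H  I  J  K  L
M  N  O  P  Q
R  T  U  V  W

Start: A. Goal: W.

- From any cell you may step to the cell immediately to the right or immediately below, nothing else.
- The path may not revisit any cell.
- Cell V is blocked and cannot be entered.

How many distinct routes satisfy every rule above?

A right/down-only route from A to W makes exactly 3 down-moves and 4 right-moves in some order.
With no other constraints that would be C(7,3) = 35 routes.
Subtract routes through each blocked cell (inclusion–exclusion for overlaps): − through V: 20 → 15.
That gives 15 routes.

15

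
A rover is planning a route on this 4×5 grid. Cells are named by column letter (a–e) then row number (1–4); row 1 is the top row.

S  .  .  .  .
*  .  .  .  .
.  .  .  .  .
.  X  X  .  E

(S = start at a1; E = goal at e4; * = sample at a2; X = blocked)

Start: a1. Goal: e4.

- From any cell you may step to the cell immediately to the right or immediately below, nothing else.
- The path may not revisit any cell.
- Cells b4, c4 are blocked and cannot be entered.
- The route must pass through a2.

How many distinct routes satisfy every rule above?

9

A right/down-only route from a1 to e4 makes exactly 3 down-moves and 4 right-moves in some order.
With no other constraints that would be C(7,3) = 35 routes.
Split at a2 and multiply the segment counts (each segment already excludes blocked cells): a1→a2: 1; a2→e4: 9; product = 9.
That gives 9 routes.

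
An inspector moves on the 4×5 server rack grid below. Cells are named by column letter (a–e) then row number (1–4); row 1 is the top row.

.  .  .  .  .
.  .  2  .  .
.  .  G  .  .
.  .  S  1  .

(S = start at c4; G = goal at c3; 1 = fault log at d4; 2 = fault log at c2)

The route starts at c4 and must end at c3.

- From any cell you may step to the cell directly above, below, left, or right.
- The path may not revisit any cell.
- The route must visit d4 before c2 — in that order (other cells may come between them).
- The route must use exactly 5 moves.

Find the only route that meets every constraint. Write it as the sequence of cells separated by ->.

c4 -> d4 -> d3 -> d2 -> c2 -> c3

The waypoints must appear in the order d4, c2, with no cell reused.
Route from c4: right to d4, 2× up (reaching d2), left to c2, down to c3 — 5 moves in all.
Check: order respected (1 at step 1, 2 at step 4); 5 moves as required.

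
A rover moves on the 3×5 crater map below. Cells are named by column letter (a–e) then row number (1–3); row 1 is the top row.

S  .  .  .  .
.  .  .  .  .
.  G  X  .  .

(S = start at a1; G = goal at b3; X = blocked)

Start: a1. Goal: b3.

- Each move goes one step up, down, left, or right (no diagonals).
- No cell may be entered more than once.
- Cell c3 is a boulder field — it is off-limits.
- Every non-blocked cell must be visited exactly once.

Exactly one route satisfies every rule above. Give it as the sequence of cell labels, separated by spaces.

a1 b1 c1 d1 e1 e2 e3 d3 d2 c2 b2 a2 a3 b3

Need to visit all 14 open cells exactly once, starting at a1 and ending at b3.
Cell a3 has only two open neighbours (a2 and b3), so the path must pass straight through it: one of those is the cell it's entered from and the other is where it exits.
Route from a1: right 4 to e1, down 2 to e3, left 1 to d3, up 1 to d2, left 3 to a2, down 1 to a3, right 1 to b3 — 13 moves in all.
Check: all 14 open cells covered.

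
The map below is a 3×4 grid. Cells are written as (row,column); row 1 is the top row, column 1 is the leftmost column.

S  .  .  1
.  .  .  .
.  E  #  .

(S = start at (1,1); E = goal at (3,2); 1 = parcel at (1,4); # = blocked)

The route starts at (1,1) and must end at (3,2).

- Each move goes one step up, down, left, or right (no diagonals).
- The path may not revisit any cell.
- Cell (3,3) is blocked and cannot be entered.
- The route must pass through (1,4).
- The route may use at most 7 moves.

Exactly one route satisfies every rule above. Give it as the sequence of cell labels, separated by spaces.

The budget equals the shortest possible length, so every move has to be on a shortest route through the required cells.
Route from (1,1): 3× right (reaching (1,4)), down to (2,4), 2× left (reaching (2,2)), down to (3,2) — 7 moves in all.
Check: all required cells visited; 7 ≤ 7 moves.

(1,1) (1,2) (1,3) (1,4) (2,4) (2,3) (2,2) (3,2)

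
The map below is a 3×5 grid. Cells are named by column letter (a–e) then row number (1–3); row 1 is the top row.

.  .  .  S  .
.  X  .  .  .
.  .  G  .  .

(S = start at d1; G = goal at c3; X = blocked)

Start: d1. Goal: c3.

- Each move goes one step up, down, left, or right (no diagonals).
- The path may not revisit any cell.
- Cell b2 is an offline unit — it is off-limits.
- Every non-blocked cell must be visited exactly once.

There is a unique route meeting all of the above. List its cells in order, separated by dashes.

d1 - e1 - e2 - e3 - d3 - d2 - c2 - c1 - b1 - a1 - a2 - a3 - b3 - c3

Need to visit all 14 open cells exactly once, starting at d1 and ending at c3.
Cell b3 has only two open neighbours (a3 and c3), so the path must pass straight through it: one of those is the cell it's entered from and the other is where it exits.
Route from d1: right 1 to e1, down 2 to e3, left 1 to d3, up 1 to d2, left 1 to c2, up 1 to c1, left 2 to a1, down 2 to a3, right 2 to c3 — 13 moves in all.
Check: all 14 open cells covered.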